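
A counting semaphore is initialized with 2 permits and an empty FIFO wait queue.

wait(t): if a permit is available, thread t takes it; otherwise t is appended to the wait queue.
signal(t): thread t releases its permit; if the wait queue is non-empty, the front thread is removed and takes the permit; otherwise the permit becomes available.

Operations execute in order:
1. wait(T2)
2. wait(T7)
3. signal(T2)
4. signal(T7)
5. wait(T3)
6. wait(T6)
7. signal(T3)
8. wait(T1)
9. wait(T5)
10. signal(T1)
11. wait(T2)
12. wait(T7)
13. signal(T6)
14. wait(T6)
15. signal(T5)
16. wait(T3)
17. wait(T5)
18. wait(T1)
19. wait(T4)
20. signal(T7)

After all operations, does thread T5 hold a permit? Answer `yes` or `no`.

Step 1: wait(T2) -> count=1 queue=[] holders={T2}
Step 2: wait(T7) -> count=0 queue=[] holders={T2,T7}
Step 3: signal(T2) -> count=1 queue=[] holders={T7}
Step 4: signal(T7) -> count=2 queue=[] holders={none}
Step 5: wait(T3) -> count=1 queue=[] holders={T3}
Step 6: wait(T6) -> count=0 queue=[] holders={T3,T6}
Step 7: signal(T3) -> count=1 queue=[] holders={T6}
Step 8: wait(T1) -> count=0 queue=[] holders={T1,T6}
Step 9: wait(T5) -> count=0 queue=[T5] holders={T1,T6}
Step 10: signal(T1) -> count=0 queue=[] holders={T5,T6}
Step 11: wait(T2) -> count=0 queue=[T2] holders={T5,T6}
Step 12: wait(T7) -> count=0 queue=[T2,T7] holders={T5,T6}
Step 13: signal(T6) -> count=0 queue=[T7] holders={T2,T5}
Step 14: wait(T6) -> count=0 queue=[T7,T6] holders={T2,T5}
Step 15: signal(T5) -> count=0 queue=[T6] holders={T2,T7}
Step 16: wait(T3) -> count=0 queue=[T6,T3] holders={T2,T7}
Step 17: wait(T5) -> count=0 queue=[T6,T3,T5] holders={T2,T7}
Step 18: wait(T1) -> count=0 queue=[T6,T3,T5,T1] holders={T2,T7}
Step 19: wait(T4) -> count=0 queue=[T6,T3,T5,T1,T4] holders={T2,T7}
Step 20: signal(T7) -> count=0 queue=[T3,T5,T1,T4] holders={T2,T6}
Final holders: {T2,T6} -> T5 not in holders

Answer: no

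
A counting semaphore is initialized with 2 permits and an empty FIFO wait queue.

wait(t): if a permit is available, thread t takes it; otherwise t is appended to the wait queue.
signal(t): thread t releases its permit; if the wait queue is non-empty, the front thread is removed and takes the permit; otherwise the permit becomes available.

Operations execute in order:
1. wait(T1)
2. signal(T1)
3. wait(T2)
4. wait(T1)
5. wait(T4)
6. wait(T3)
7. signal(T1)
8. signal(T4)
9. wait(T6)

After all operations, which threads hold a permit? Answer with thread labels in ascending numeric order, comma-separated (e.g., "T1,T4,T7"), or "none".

Step 1: wait(T1) -> count=1 queue=[] holders={T1}
Step 2: signal(T1) -> count=2 queue=[] holders={none}
Step 3: wait(T2) -> count=1 queue=[] holders={T2}
Step 4: wait(T1) -> count=0 queue=[] holders={T1,T2}
Step 5: wait(T4) -> count=0 queue=[T4] holders={T1,T2}
Step 6: wait(T3) -> count=0 queue=[T4,T3] holders={T1,T2}
Step 7: signal(T1) -> count=0 queue=[T3] holders={T2,T4}
Step 8: signal(T4) -> count=0 queue=[] holders={T2,T3}
Step 9: wait(T6) -> count=0 queue=[T6] holders={T2,T3}
Final holders: T2,T3

Answer: T2,T3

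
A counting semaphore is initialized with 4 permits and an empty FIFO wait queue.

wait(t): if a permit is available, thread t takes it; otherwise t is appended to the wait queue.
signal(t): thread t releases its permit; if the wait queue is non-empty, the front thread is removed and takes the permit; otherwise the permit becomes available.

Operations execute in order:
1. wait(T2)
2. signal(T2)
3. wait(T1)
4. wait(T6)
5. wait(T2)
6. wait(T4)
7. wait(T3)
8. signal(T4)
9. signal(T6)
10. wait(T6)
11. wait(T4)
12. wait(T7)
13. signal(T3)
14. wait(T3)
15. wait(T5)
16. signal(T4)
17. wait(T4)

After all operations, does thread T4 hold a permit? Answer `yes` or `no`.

Step 1: wait(T2) -> count=3 queue=[] holders={T2}
Step 2: signal(T2) -> count=4 queue=[] holders={none}
Step 3: wait(T1) -> count=3 queue=[] holders={T1}
Step 4: wait(T6) -> count=2 queue=[] holders={T1,T6}
Step 5: wait(T2) -> count=1 queue=[] holders={T1,T2,T6}
Step 6: wait(T4) -> count=0 queue=[] holders={T1,T2,T4,T6}
Step 7: wait(T3) -> count=0 queue=[T3] holders={T1,T2,T4,T6}
Step 8: signal(T4) -> count=0 queue=[] holders={T1,T2,T3,T6}
Step 9: signal(T6) -> count=1 queue=[] holders={T1,T2,T3}
Step 10: wait(T6) -> count=0 queue=[] holders={T1,T2,T3,T6}
Step 11: wait(T4) -> count=0 queue=[T4] holders={T1,T2,T3,T6}
Step 12: wait(T7) -> count=0 queue=[T4,T7] holders={T1,T2,T3,T6}
Step 13: signal(T3) -> count=0 queue=[T7] holders={T1,T2,T4,T6}
Step 14: wait(T3) -> count=0 queue=[T7,T3] holders={T1,T2,T4,T6}
Step 15: wait(T5) -> count=0 queue=[T7,T3,T5] holders={T1,T2,T4,T6}
Step 16: signal(T4) -> count=0 queue=[T3,T5] holders={T1,T2,T6,T7}
Step 17: wait(T4) -> count=0 queue=[T3,T5,T4] holders={T1,T2,T6,T7}
Final holders: {T1,T2,T6,T7} -> T4 not in holders

Answer: no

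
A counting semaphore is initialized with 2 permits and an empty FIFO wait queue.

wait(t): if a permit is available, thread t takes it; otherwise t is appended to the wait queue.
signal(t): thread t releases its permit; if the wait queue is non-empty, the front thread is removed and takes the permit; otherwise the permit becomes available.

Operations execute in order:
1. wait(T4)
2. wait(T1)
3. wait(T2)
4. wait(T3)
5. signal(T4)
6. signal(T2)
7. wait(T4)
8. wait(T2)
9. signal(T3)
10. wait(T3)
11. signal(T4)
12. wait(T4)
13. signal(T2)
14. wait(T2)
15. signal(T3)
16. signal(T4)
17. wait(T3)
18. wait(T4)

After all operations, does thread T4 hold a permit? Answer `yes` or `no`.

Step 1: wait(T4) -> count=1 queue=[] holders={T4}
Step 2: wait(T1) -> count=0 queue=[] holders={T1,T4}
Step 3: wait(T2) -> count=0 queue=[T2] holders={T1,T4}
Step 4: wait(T3) -> count=0 queue=[T2,T3] holders={T1,T4}
Step 5: signal(T4) -> count=0 queue=[T3] holders={T1,T2}
Step 6: signal(T2) -> count=0 queue=[] holders={T1,T3}
Step 7: wait(T4) -> count=0 queue=[T4] holders={T1,T3}
Step 8: wait(T2) -> count=0 queue=[T4,T2] holders={T1,T3}
Step 9: signal(T3) -> count=0 queue=[T2] holders={T1,T4}
Step 10: wait(T3) -> count=0 queue=[T2,T3] holders={T1,T4}
Step 11: signal(T4) -> count=0 queue=[T3] holders={T1,T2}
Step 12: wait(T4) -> count=0 queue=[T3,T4] holders={T1,T2}
Step 13: signal(T2) -> count=0 queue=[T4] holders={T1,T3}
Step 14: wait(T2) -> count=0 queue=[T4,T2] holders={T1,T3}
Step 15: signal(T3) -> count=0 queue=[T2] holders={T1,T4}
Step 16: signal(T4) -> count=0 queue=[] holders={T1,T2}
Step 17: wait(T3) -> count=0 queue=[T3] holders={T1,T2}
Step 18: wait(T4) -> count=0 queue=[T3,T4] holders={T1,T2}
Final holders: {T1,T2} -> T4 not in holders

Answer: no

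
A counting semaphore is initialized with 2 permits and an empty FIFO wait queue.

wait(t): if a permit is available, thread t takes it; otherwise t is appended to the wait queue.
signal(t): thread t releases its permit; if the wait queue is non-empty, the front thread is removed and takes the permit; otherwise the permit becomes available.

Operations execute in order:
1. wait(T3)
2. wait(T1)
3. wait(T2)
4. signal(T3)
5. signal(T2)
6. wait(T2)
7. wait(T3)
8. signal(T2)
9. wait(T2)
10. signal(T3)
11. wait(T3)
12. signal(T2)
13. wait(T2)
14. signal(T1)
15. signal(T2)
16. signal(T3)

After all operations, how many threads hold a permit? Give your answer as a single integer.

Answer: 0

Derivation:
Step 1: wait(T3) -> count=1 queue=[] holders={T3}
Step 2: wait(T1) -> count=0 queue=[] holders={T1,T3}
Step 3: wait(T2) -> count=0 queue=[T2] holders={T1,T3}
Step 4: signal(T3) -> count=0 queue=[] holders={T1,T2}
Step 5: signal(T2) -> count=1 queue=[] holders={T1}
Step 6: wait(T2) -> count=0 queue=[] holders={T1,T2}
Step 7: wait(T3) -> count=0 queue=[T3] holders={T1,T2}
Step 8: signal(T2) -> count=0 queue=[] holders={T1,T3}
Step 9: wait(T2) -> count=0 queue=[T2] holders={T1,T3}
Step 10: signal(T3) -> count=0 queue=[] holders={T1,T2}
Step 11: wait(T3) -> count=0 queue=[T3] holders={T1,T2}
Step 12: signal(T2) -> count=0 queue=[] holders={T1,T3}
Step 13: wait(T2) -> count=0 queue=[T2] holders={T1,T3}
Step 14: signal(T1) -> count=0 queue=[] holders={T2,T3}
Step 15: signal(T2) -> count=1 queue=[] holders={T3}
Step 16: signal(T3) -> count=2 queue=[] holders={none}
Final holders: {none} -> 0 thread(s)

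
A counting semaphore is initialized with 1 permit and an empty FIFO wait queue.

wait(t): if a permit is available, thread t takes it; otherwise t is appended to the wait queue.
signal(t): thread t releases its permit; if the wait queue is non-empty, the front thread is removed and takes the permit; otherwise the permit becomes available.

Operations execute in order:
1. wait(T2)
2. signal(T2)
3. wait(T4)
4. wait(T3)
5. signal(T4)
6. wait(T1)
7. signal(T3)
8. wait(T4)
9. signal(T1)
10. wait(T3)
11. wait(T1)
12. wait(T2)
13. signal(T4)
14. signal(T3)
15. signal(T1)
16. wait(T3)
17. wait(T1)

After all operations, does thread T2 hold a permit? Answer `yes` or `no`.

Step 1: wait(T2) -> count=0 queue=[] holders={T2}
Step 2: signal(T2) -> count=1 queue=[] holders={none}
Step 3: wait(T4) -> count=0 queue=[] holders={T4}
Step 4: wait(T3) -> count=0 queue=[T3] holders={T4}
Step 5: signal(T4) -> count=0 queue=[] holders={T3}
Step 6: wait(T1) -> count=0 queue=[T1] holders={T3}
Step 7: signal(T3) -> count=0 queue=[] holders={T1}
Step 8: wait(T4) -> count=0 queue=[T4] holders={T1}
Step 9: signal(T1) -> count=0 queue=[] holders={T4}
Step 10: wait(T3) -> count=0 queue=[T3] holders={T4}
Step 11: wait(T1) -> count=0 queue=[T3,T1] holders={T4}
Step 12: wait(T2) -> count=0 queue=[T3,T1,T2] holders={T4}
Step 13: signal(T4) -> count=0 queue=[T1,T2] holders={T3}
Step 14: signal(T3) -> count=0 queue=[T2] holders={T1}
Step 15: signal(T1) -> count=0 queue=[] holders={T2}
Step 16: wait(T3) -> count=0 queue=[T3] holders={T2}
Step 17: wait(T1) -> count=0 queue=[T3,T1] holders={T2}
Final holders: {T2} -> T2 in holders

Answer: yes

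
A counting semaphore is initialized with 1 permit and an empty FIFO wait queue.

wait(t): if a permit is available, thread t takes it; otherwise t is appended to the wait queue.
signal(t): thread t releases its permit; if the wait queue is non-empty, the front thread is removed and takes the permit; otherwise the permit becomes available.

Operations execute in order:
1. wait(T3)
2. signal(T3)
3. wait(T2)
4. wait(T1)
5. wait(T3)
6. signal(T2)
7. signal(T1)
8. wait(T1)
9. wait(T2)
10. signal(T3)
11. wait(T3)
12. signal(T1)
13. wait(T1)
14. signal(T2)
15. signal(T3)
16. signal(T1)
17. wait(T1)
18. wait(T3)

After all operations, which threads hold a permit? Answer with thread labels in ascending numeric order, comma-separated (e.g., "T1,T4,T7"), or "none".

Step 1: wait(T3) -> count=0 queue=[] holders={T3}
Step 2: signal(T3) -> count=1 queue=[] holders={none}
Step 3: wait(T2) -> count=0 queue=[] holders={T2}
Step 4: wait(T1) -> count=0 queue=[T1] holders={T2}
Step 5: wait(T3) -> count=0 queue=[T1,T3] holders={T2}
Step 6: signal(T2) -> count=0 queue=[T3] holders={T1}
Step 7: signal(T1) -> count=0 queue=[] holders={T3}
Step 8: wait(T1) -> count=0 queue=[T1] holders={T3}
Step 9: wait(T2) -> count=0 queue=[T1,T2] holders={T3}
Step 10: signal(T3) -> count=0 queue=[T2] holders={T1}
Step 11: wait(T3) -> count=0 queue=[T2,T3] holders={T1}
Step 12: signal(T1) -> count=0 queue=[T3] holders={T2}
Step 13: wait(T1) -> count=0 queue=[T3,T1] holders={T2}
Step 14: signal(T2) -> count=0 queue=[T1] holders={T3}
Step 15: signal(T3) -> count=0 queue=[] holders={T1}
Step 16: signal(T1) -> count=1 queue=[] holders={none}
Step 17: wait(T1) -> count=0 queue=[] holders={T1}
Step 18: wait(T3) -> count=0 queue=[T3] holders={T1}
Final holders: T1

Answer: T1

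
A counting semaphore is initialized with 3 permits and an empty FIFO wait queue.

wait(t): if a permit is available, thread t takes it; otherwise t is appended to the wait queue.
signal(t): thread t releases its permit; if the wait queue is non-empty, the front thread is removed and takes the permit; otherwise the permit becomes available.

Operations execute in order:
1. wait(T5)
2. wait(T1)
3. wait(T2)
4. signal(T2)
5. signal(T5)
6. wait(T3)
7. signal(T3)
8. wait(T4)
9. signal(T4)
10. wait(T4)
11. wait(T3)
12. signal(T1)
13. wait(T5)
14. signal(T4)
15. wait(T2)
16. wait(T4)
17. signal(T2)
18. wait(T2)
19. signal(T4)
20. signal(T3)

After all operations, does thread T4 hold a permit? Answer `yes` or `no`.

Step 1: wait(T5) -> count=2 queue=[] holders={T5}
Step 2: wait(T1) -> count=1 queue=[] holders={T1,T5}
Step 3: wait(T2) -> count=0 queue=[] holders={T1,T2,T5}
Step 4: signal(T2) -> count=1 queue=[] holders={T1,T5}
Step 5: signal(T5) -> count=2 queue=[] holders={T1}
Step 6: wait(T3) -> count=1 queue=[] holders={T1,T3}
Step 7: signal(T3) -> count=2 queue=[] holders={T1}
Step 8: wait(T4) -> count=1 queue=[] holders={T1,T4}
Step 9: signal(T4) -> count=2 queue=[] holders={T1}
Step 10: wait(T4) -> count=1 queue=[] holders={T1,T4}
Step 11: wait(T3) -> count=0 queue=[] holders={T1,T3,T4}
Step 12: signal(T1) -> count=1 queue=[] holders={T3,T4}
Step 13: wait(T5) -> count=0 queue=[] holders={T3,T4,T5}
Step 14: signal(T4) -> count=1 queue=[] holders={T3,T5}
Step 15: wait(T2) -> count=0 queue=[] holders={T2,T3,T5}
Step 16: wait(T4) -> count=0 queue=[T4] holders={T2,T3,T5}
Step 17: signal(T2) -> count=0 queue=[] holders={T3,T4,T5}
Step 18: wait(T2) -> count=0 queue=[T2] holders={T3,T4,T5}
Step 19: signal(T4) -> count=0 queue=[] holders={T2,T3,T5}
Step 20: signal(T3) -> count=1 queue=[] holders={T2,T5}
Final holders: {T2,T5} -> T4 not in holders

Answer: no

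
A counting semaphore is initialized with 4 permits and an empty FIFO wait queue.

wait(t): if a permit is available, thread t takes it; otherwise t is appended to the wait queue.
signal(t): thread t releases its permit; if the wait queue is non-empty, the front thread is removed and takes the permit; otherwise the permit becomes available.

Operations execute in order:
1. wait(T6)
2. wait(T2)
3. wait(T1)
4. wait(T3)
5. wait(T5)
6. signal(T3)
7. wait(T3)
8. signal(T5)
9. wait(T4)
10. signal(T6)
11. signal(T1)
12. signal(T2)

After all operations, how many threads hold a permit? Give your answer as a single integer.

Step 1: wait(T6) -> count=3 queue=[] holders={T6}
Step 2: wait(T2) -> count=2 queue=[] holders={T2,T6}
Step 3: wait(T1) -> count=1 queue=[] holders={T1,T2,T6}
Step 4: wait(T3) -> count=0 queue=[] holders={T1,T2,T3,T6}
Step 5: wait(T5) -> count=0 queue=[T5] holders={T1,T2,T3,T6}
Step 6: signal(T3) -> count=0 queue=[] holders={T1,T2,T5,T6}
Step 7: wait(T3) -> count=0 queue=[T3] holders={T1,T2,T5,T6}
Step 8: signal(T5) -> count=0 queue=[] holders={T1,T2,T3,T6}
Step 9: wait(T4) -> count=0 queue=[T4] holders={T1,T2,T3,T6}
Step 10: signal(T6) -> count=0 queue=[] holders={T1,T2,T3,T4}
Step 11: signal(T1) -> count=1 queue=[] holders={T2,T3,T4}
Step 12: signal(T2) -> count=2 queue=[] holders={T3,T4}
Final holders: {T3,T4} -> 2 thread(s)

Answer: 2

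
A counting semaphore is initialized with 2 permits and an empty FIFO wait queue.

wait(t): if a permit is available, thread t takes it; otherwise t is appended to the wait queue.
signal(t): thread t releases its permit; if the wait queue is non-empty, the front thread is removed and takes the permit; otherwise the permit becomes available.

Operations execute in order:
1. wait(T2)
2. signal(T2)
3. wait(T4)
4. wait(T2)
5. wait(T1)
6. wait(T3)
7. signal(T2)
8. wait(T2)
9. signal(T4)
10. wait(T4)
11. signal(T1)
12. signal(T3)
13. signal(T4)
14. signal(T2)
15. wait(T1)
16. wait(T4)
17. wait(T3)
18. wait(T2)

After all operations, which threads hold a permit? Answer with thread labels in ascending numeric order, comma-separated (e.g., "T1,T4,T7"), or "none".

Step 1: wait(T2) -> count=1 queue=[] holders={T2}
Step 2: signal(T2) -> count=2 queue=[] holders={none}
Step 3: wait(T4) -> count=1 queue=[] holders={T4}
Step 4: wait(T2) -> count=0 queue=[] holders={T2,T4}
Step 5: wait(T1) -> count=0 queue=[T1] holders={T2,T4}
Step 6: wait(T3) -> count=0 queue=[T1,T3] holders={T2,T4}
Step 7: signal(T2) -> count=0 queue=[T3] holders={T1,T4}
Step 8: wait(T2) -> count=0 queue=[T3,T2] holders={T1,T4}
Step 9: signal(T4) -> count=0 queue=[T2] holders={T1,T3}
Step 10: wait(T4) -> count=0 queue=[T2,T4] holders={T1,T3}
Step 11: signal(T1) -> count=0 queue=[T4] holders={T2,T3}
Step 12: signal(T3) -> count=0 queue=[] holders={T2,T4}
Step 13: signal(T4) -> count=1 queue=[] holders={T2}
Step 14: signal(T2) -> count=2 queue=[] holders={none}
Step 15: wait(T1) -> count=1 queue=[] holders={T1}
Step 16: wait(T4) -> count=0 queue=[] holders={T1,T4}
Step 17: wait(T3) -> count=0 queue=[T3] holders={T1,T4}
Step 18: wait(T2) -> count=0 queue=[T3,T2] holders={T1,T4}
Final holders: T1,T4

Answer: T1,T4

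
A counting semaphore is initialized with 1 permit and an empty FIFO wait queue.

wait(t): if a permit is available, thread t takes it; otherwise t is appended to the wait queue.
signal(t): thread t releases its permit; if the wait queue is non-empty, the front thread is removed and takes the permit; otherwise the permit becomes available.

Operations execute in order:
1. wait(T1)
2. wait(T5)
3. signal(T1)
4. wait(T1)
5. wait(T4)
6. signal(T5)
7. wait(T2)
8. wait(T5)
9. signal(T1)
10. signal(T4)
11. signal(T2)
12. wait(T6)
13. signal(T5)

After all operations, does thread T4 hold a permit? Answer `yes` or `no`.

Answer: no

Derivation:
Step 1: wait(T1) -> count=0 queue=[] holders={T1}
Step 2: wait(T5) -> count=0 queue=[T5] holders={T1}
Step 3: signal(T1) -> count=0 queue=[] holders={T5}
Step 4: wait(T1) -> count=0 queue=[T1] holders={T5}
Step 5: wait(T4) -> count=0 queue=[T1,T4] holders={T5}
Step 6: signal(T5) -> count=0 queue=[T4] holders={T1}
Step 7: wait(T2) -> count=0 queue=[T4,T2] holders={T1}
Step 8: wait(T5) -> count=0 queue=[T4,T2,T5] holders={T1}
Step 9: signal(T1) -> count=0 queue=[T2,T5] holders={T4}
Step 10: signal(T4) -> count=0 queue=[T5] holders={T2}
Step 11: signal(T2) -> count=0 queue=[] holders={T5}
Step 12: wait(T6) -> count=0 queue=[T6] holders={T5}
Step 13: signal(T5) -> count=0 queue=[] holders={T6}
Final holders: {T6} -> T4 not in holders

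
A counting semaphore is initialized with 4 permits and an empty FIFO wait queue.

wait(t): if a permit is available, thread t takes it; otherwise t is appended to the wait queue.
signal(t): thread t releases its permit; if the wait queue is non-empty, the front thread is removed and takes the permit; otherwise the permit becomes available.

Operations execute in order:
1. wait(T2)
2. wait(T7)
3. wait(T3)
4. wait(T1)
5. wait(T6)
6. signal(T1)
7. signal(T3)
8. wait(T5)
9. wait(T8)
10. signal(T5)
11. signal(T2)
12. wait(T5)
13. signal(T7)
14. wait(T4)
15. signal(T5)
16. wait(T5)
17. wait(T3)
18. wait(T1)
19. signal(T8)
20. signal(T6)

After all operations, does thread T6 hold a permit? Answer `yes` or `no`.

Answer: no

Derivation:
Step 1: wait(T2) -> count=3 queue=[] holders={T2}
Step 2: wait(T7) -> count=2 queue=[] holders={T2,T7}
Step 3: wait(T3) -> count=1 queue=[] holders={T2,T3,T7}
Step 4: wait(T1) -> count=0 queue=[] holders={T1,T2,T3,T7}
Step 5: wait(T6) -> count=0 queue=[T6] holders={T1,T2,T3,T7}
Step 6: signal(T1) -> count=0 queue=[] holders={T2,T3,T6,T7}
Step 7: signal(T3) -> count=1 queue=[] holders={T2,T6,T7}
Step 8: wait(T5) -> count=0 queue=[] holders={T2,T5,T6,T7}
Step 9: wait(T8) -> count=0 queue=[T8] holders={T2,T5,T6,T7}
Step 10: signal(T5) -> count=0 queue=[] holders={T2,T6,T7,T8}
Step 11: signal(T2) -> count=1 queue=[] holders={T6,T7,T8}
Step 12: wait(T5) -> count=0 queue=[] holders={T5,T6,T7,T8}
Step 13: signal(T7) -> count=1 queue=[] holders={T5,T6,T8}
Step 14: wait(T4) -> count=0 queue=[] holders={T4,T5,T6,T8}
Step 15: signal(T5) -> count=1 queue=[] holders={T4,T6,T8}
Step 16: wait(T5) -> count=0 queue=[] holders={T4,T5,T6,T8}
Step 17: wait(T3) -> count=0 queue=[T3] holders={T4,T5,T6,T8}
Step 18: wait(T1) -> count=0 queue=[T3,T1] holders={T4,T5,T6,T8}
Step 19: signal(T8) -> count=0 queue=[T1] holders={T3,T4,T5,T6}
Step 20: signal(T6) -> count=0 queue=[] holders={T1,T3,T4,T5}
Final holders: {T1,T3,T4,T5} -> T6 not in holders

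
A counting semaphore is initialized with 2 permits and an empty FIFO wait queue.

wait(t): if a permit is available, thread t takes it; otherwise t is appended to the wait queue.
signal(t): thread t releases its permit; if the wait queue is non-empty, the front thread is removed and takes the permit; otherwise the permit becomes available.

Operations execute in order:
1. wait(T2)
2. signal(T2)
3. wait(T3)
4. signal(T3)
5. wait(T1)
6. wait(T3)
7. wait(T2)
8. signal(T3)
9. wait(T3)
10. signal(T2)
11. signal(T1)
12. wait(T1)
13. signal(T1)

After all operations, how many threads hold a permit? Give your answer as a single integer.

Answer: 1

Derivation:
Step 1: wait(T2) -> count=1 queue=[] holders={T2}
Step 2: signal(T2) -> count=2 queue=[] holders={none}
Step 3: wait(T3) -> count=1 queue=[] holders={T3}
Step 4: signal(T3) -> count=2 queue=[] holders={none}
Step 5: wait(T1) -> count=1 queue=[] holders={T1}
Step 6: wait(T3) -> count=0 queue=[] holders={T1,T3}
Step 7: wait(T2) -> count=0 queue=[T2] holders={T1,T3}
Step 8: signal(T3) -> count=0 queue=[] holders={T1,T2}
Step 9: wait(T3) -> count=0 queue=[T3] holders={T1,T2}
Step 10: signal(T2) -> count=0 queue=[] holders={T1,T3}
Step 11: signal(T1) -> count=1 queue=[] holders={T3}
Step 12: wait(T1) -> count=0 queue=[] holders={T1,T3}
Step 13: signal(T1) -> count=1 queue=[] holders={T3}
Final holders: {T3} -> 1 thread(s)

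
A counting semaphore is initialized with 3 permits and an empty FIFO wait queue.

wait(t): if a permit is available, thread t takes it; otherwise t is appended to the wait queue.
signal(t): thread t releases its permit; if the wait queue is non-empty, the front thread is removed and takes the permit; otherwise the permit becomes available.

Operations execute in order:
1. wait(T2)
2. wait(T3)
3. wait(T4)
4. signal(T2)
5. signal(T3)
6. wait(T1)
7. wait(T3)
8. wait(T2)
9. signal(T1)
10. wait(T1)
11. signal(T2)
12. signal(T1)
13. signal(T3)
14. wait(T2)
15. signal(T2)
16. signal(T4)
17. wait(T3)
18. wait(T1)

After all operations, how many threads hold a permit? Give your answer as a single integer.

Answer: 2

Derivation:
Step 1: wait(T2) -> count=2 queue=[] holders={T2}
Step 2: wait(T3) -> count=1 queue=[] holders={T2,T3}
Step 3: wait(T4) -> count=0 queue=[] holders={T2,T3,T4}
Step 4: signal(T2) -> count=1 queue=[] holders={T3,T4}
Step 5: signal(T3) -> count=2 queue=[] holders={T4}
Step 6: wait(T1) -> count=1 queue=[] holders={T1,T4}
Step 7: wait(T3) -> count=0 queue=[] holders={T1,T3,T4}
Step 8: wait(T2) -> count=0 queue=[T2] holders={T1,T3,T4}
Step 9: signal(T1) -> count=0 queue=[] holders={T2,T3,T4}
Step 10: wait(T1) -> count=0 queue=[T1] holders={T2,T3,T4}
Step 11: signal(T2) -> count=0 queue=[] holders={T1,T3,T4}
Step 12: signal(T1) -> count=1 queue=[] holders={T3,T4}
Step 13: signal(T3) -> count=2 queue=[] holders={T4}
Step 14: wait(T2) -> count=1 queue=[] holders={T2,T4}
Step 15: signal(T2) -> count=2 queue=[] holders={T4}
Step 16: signal(T4) -> count=3 queue=[] holders={none}
Step 17: wait(T3) -> count=2 queue=[] holders={T3}
Step 18: wait(T1) -> count=1 queue=[] holders={T1,T3}
Final holders: {T1,T3} -> 2 thread(s)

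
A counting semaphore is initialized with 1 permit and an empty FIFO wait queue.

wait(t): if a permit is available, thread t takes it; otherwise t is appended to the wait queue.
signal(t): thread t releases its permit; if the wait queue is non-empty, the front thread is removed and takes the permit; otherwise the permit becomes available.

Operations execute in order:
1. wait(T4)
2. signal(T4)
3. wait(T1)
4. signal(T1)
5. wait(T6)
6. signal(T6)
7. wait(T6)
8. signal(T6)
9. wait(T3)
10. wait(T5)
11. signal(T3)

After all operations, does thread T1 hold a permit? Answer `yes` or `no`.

Answer: no

Derivation:
Step 1: wait(T4) -> count=0 queue=[] holders={T4}
Step 2: signal(T4) -> count=1 queue=[] holders={none}
Step 3: wait(T1) -> count=0 queue=[] holders={T1}
Step 4: signal(T1) -> count=1 queue=[] holders={none}
Step 5: wait(T6) -> count=0 queue=[] holders={T6}
Step 6: signal(T6) -> count=1 queue=[] holders={none}
Step 7: wait(T6) -> count=0 queue=[] holders={T6}
Step 8: signal(T6) -> count=1 queue=[] holders={none}
Step 9: wait(T3) -> count=0 queue=[] holders={T3}
Step 10: wait(T5) -> count=0 queue=[T5] holders={T3}
Step 11: signal(T3) -> count=0 queue=[] holders={T5}
Final holders: {T5} -> T1 not in holders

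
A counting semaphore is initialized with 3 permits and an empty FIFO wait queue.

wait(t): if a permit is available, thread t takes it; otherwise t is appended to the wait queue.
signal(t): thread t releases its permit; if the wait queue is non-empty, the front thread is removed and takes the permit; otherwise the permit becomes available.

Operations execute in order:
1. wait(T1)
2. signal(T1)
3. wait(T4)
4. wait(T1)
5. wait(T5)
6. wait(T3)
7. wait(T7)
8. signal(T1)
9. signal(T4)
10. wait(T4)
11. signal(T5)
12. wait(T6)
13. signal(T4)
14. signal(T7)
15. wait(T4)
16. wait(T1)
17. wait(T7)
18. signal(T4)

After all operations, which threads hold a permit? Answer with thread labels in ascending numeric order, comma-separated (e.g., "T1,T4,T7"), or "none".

Step 1: wait(T1) -> count=2 queue=[] holders={T1}
Step 2: signal(T1) -> count=3 queue=[] holders={none}
Step 3: wait(T4) -> count=2 queue=[] holders={T4}
Step 4: wait(T1) -> count=1 queue=[] holders={T1,T4}
Step 5: wait(T5) -> count=0 queue=[] holders={T1,T4,T5}
Step 6: wait(T3) -> count=0 queue=[T3] holders={T1,T4,T5}
Step 7: wait(T7) -> count=0 queue=[T3,T7] holders={T1,T4,T5}
Step 8: signal(T1) -> count=0 queue=[T7] holders={T3,T4,T5}
Step 9: signal(T4) -> count=0 queue=[] holders={T3,T5,T7}
Step 10: wait(T4) -> count=0 queue=[T4] holders={T3,T5,T7}
Step 11: signal(T5) -> count=0 queue=[] holders={T3,T4,T7}
Step 12: wait(T6) -> count=0 queue=[T6] holders={T3,T4,T7}
Step 13: signal(T4) -> count=0 queue=[] holders={T3,T6,T7}
Step 14: signal(T7) -> count=1 queue=[] holders={T3,T6}
Step 15: wait(T4) -> count=0 queue=[] holders={T3,T4,T6}
Step 16: wait(T1) -> count=0 queue=[T1] holders={T3,T4,T6}
Step 17: wait(T7) -> count=0 queue=[T1,T7] holders={T3,T4,T6}
Step 18: signal(T4) -> count=0 queue=[T7] holders={T1,T3,T6}
Final holders: T1,T3,T6

Answer: T1,T3,T6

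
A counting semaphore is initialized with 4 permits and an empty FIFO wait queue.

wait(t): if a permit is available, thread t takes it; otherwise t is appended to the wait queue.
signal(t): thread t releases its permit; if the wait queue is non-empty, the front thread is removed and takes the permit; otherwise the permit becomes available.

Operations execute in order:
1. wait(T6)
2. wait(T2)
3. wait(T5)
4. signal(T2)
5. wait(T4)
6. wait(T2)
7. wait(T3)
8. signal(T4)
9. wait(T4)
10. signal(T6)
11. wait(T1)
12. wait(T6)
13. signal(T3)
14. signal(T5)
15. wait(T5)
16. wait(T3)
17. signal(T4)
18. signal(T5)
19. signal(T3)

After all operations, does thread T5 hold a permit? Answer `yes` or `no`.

Step 1: wait(T6) -> count=3 queue=[] holders={T6}
Step 2: wait(T2) -> count=2 queue=[] holders={T2,T6}
Step 3: wait(T5) -> count=1 queue=[] holders={T2,T5,T6}
Step 4: signal(T2) -> count=2 queue=[] holders={T5,T6}
Step 5: wait(T4) -> count=1 queue=[] holders={T4,T5,T6}
Step 6: wait(T2) -> count=0 queue=[] holders={T2,T4,T5,T6}
Step 7: wait(T3) -> count=0 queue=[T3] holders={T2,T4,T5,T6}
Step 8: signal(T4) -> count=0 queue=[] holders={T2,T3,T5,T6}
Step 9: wait(T4) -> count=0 queue=[T4] holders={T2,T3,T5,T6}
Step 10: signal(T6) -> count=0 queue=[] holders={T2,T3,T4,T5}
Step 11: wait(T1) -> count=0 queue=[T1] holders={T2,T3,T4,T5}
Step 12: wait(T6) -> count=0 queue=[T1,T6] holders={T2,T3,T4,T5}
Step 13: signal(T3) -> count=0 queue=[T6] holders={T1,T2,T4,T5}
Step 14: signal(T5) -> count=0 queue=[] holders={T1,T2,T4,T6}
Step 15: wait(T5) -> count=0 queue=[T5] holders={T1,T2,T4,T6}
Step 16: wait(T3) -> count=0 queue=[T5,T3] holders={T1,T2,T4,T6}
Step 17: signal(T4) -> count=0 queue=[T3] holders={T1,T2,T5,T6}
Step 18: signal(T5) -> count=0 queue=[] holders={T1,T2,T3,T6}
Step 19: signal(T3) -> count=1 queue=[] holders={T1,T2,T6}
Final holders: {T1,T2,T6} -> T5 not in holders

Answer: no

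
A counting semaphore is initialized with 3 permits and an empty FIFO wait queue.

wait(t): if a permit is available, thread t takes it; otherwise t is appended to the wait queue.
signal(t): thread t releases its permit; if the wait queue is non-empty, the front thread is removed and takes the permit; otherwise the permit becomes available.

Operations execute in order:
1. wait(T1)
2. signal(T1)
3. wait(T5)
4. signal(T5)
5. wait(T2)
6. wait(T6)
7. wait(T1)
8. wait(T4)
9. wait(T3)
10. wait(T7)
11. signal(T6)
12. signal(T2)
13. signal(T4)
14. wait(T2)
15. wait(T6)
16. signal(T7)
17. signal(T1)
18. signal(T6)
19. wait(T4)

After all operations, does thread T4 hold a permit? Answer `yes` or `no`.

Step 1: wait(T1) -> count=2 queue=[] holders={T1}
Step 2: signal(T1) -> count=3 queue=[] holders={none}
Step 3: wait(T5) -> count=2 queue=[] holders={T5}
Step 4: signal(T5) -> count=3 queue=[] holders={none}
Step 5: wait(T2) -> count=2 queue=[] holders={T2}
Step 6: wait(T6) -> count=1 queue=[] holders={T2,T6}
Step 7: wait(T1) -> count=0 queue=[] holders={T1,T2,T6}
Step 8: wait(T4) -> count=0 queue=[T4] holders={T1,T2,T6}
Step 9: wait(T3) -> count=0 queue=[T4,T3] holders={T1,T2,T6}
Step 10: wait(T7) -> count=0 queue=[T4,T3,T7] holders={T1,T2,T6}
Step 11: signal(T6) -> count=0 queue=[T3,T7] holders={T1,T2,T4}
Step 12: signal(T2) -> count=0 queue=[T7] holders={T1,T3,T4}
Step 13: signal(T4) -> count=0 queue=[] holders={T1,T3,T7}
Step 14: wait(T2) -> count=0 queue=[T2] holders={T1,T3,T7}
Step 15: wait(T6) -> count=0 queue=[T2,T6] holders={T1,T3,T7}
Step 16: signal(T7) -> count=0 queue=[T6] holders={T1,T2,T3}
Step 17: signal(T1) -> count=0 queue=[] holders={T2,T3,T6}
Step 18: signal(T6) -> count=1 queue=[] holders={T2,T3}
Step 19: wait(T4) -> count=0 queue=[] holders={T2,T3,T4}
Final holders: {T2,T3,T4} -> T4 in holders

Answer: yes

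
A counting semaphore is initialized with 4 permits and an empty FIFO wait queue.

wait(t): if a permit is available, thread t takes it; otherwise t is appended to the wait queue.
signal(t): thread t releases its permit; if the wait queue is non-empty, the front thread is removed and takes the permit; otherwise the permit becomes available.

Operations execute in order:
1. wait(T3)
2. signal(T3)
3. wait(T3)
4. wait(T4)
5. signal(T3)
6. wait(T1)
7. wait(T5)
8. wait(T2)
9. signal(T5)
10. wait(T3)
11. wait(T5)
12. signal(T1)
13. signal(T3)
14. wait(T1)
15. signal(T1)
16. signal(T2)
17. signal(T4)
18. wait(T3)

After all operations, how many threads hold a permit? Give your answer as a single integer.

Answer: 2

Derivation:
Step 1: wait(T3) -> count=3 queue=[] holders={T3}
Step 2: signal(T3) -> count=4 queue=[] holders={none}
Step 3: wait(T3) -> count=3 queue=[] holders={T3}
Step 4: wait(T4) -> count=2 queue=[] holders={T3,T4}
Step 5: signal(T3) -> count=3 queue=[] holders={T4}
Step 6: wait(T1) -> count=2 queue=[] holders={T1,T4}
Step 7: wait(T5) -> count=1 queue=[] holders={T1,T4,T5}
Step 8: wait(T2) -> count=0 queue=[] holders={T1,T2,T4,T5}
Step 9: signal(T5) -> count=1 queue=[] holders={T1,T2,T4}
Step 10: wait(T3) -> count=0 queue=[] holders={T1,T2,T3,T4}
Step 11: wait(T5) -> count=0 queue=[T5] holders={T1,T2,T3,T4}
Step 12: signal(T1) -> count=0 queue=[] holders={T2,T3,T4,T5}
Step 13: signal(T3) -> count=1 queue=[] holders={T2,T4,T5}
Step 14: wait(T1) -> count=0 queue=[] holders={T1,T2,T4,T5}
Step 15: signal(T1) -> count=1 queue=[] holders={T2,T4,T5}
Step 16: signal(T2) -> count=2 queue=[] holders={T4,T5}
Step 17: signal(T4) -> count=3 queue=[] holders={T5}
Step 18: wait(T3) -> count=2 queue=[] holders={T3,T5}
Final holders: {T3,T5} -> 2 thread(s)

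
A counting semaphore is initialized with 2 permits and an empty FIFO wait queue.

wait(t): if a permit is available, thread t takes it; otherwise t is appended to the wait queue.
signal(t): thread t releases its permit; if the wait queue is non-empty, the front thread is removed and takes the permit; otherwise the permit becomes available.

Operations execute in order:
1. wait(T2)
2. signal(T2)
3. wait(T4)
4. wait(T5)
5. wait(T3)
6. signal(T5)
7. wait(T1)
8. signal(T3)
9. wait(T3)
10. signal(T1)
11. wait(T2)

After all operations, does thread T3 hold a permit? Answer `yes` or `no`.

Step 1: wait(T2) -> count=1 queue=[] holders={T2}
Step 2: signal(T2) -> count=2 queue=[] holders={none}
Step 3: wait(T4) -> count=1 queue=[] holders={T4}
Step 4: wait(T5) -> count=0 queue=[] holders={T4,T5}
Step 5: wait(T3) -> count=0 queue=[T3] holders={T4,T5}
Step 6: signal(T5) -> count=0 queue=[] holders={T3,T4}
Step 7: wait(T1) -> count=0 queue=[T1] holders={T3,T4}
Step 8: signal(T3) -> count=0 queue=[] holders={T1,T4}
Step 9: wait(T3) -> count=0 queue=[T3] holders={T1,T4}
Step 10: signal(T1) -> count=0 queue=[] holders={T3,T4}
Step 11: wait(T2) -> count=0 queue=[T2] holders={T3,T4}
Final holders: {T3,T4} -> T3 in holders

Answer: yes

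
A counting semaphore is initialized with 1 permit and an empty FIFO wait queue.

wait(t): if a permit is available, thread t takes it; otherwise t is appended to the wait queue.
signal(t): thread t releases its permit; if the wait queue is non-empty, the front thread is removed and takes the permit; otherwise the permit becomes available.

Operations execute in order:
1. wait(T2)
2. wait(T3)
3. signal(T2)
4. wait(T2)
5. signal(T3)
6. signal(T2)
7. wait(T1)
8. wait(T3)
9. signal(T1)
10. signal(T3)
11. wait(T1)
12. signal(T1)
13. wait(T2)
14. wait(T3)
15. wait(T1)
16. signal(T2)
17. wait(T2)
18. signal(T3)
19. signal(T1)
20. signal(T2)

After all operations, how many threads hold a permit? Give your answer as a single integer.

Step 1: wait(T2) -> count=0 queue=[] holders={T2}
Step 2: wait(T3) -> count=0 queue=[T3] holders={T2}
Step 3: signal(T2) -> count=0 queue=[] holders={T3}
Step 4: wait(T2) -> count=0 queue=[T2] holders={T3}
Step 5: signal(T3) -> count=0 queue=[] holders={T2}
Step 6: signal(T2) -> count=1 queue=[] holders={none}
Step 7: wait(T1) -> count=0 queue=[] holders={T1}
Step 8: wait(T3) -> count=0 queue=[T3] holders={T1}
Step 9: signal(T1) -> count=0 queue=[] holders={T3}
Step 10: signal(T3) -> count=1 queue=[] holders={none}
Step 11: wait(T1) -> count=0 queue=[] holders={T1}
Step 12: signal(T1) -> count=1 queue=[] holders={none}
Step 13: wait(T2) -> count=0 queue=[] holders={T2}
Step 14: wait(T3) -> count=0 queue=[T3] holders={T2}
Step 15: wait(T1) -> count=0 queue=[T3,T1] holders={T2}
Step 16: signal(T2) -> count=0 queue=[T1] holders={T3}
Step 17: wait(T2) -> count=0 queue=[T1,T2] holders={T3}
Step 18: signal(T3) -> count=0 queue=[T2] holders={T1}
Step 19: signal(T1) -> count=0 queue=[] holders={T2}
Step 20: signal(T2) -> count=1 queue=[] holders={none}
Final holders: {none} -> 0 thread(s)

Answer: 0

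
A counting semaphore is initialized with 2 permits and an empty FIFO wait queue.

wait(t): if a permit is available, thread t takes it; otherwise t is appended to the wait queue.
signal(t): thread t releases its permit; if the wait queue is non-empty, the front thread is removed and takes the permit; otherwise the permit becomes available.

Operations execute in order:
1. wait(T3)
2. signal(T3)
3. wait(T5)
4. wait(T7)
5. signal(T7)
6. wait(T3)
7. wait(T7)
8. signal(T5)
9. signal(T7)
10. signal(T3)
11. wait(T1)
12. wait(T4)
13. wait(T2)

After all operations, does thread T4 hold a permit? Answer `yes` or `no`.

Step 1: wait(T3) -> count=1 queue=[] holders={T3}
Step 2: signal(T3) -> count=2 queue=[] holders={none}
Step 3: wait(T5) -> count=1 queue=[] holders={T5}
Step 4: wait(T7) -> count=0 queue=[] holders={T5,T7}
Step 5: signal(T7) -> count=1 queue=[] holders={T5}
Step 6: wait(T3) -> count=0 queue=[] holders={T3,T5}
Step 7: wait(T7) -> count=0 queue=[T7] holders={T3,T5}
Step 8: signal(T5) -> count=0 queue=[] holders={T3,T7}
Step 9: signal(T7) -> count=1 queue=[] holders={T3}
Step 10: signal(T3) -> count=2 queue=[] holders={none}
Step 11: wait(T1) -> count=1 queue=[] holders={T1}
Step 12: wait(T4) -> count=0 queue=[] holders={T1,T4}
Step 13: wait(T2) -> count=0 queue=[T2] holders={T1,T4}
Final holders: {T1,T4} -> T4 in holders

Answer: yes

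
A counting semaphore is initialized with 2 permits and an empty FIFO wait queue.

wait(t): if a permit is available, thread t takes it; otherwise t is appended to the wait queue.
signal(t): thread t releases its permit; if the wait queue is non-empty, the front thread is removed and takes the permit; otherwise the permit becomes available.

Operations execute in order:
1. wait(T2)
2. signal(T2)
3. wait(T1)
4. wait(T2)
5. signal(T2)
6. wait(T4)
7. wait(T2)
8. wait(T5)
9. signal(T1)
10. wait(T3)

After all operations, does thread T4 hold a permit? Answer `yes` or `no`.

Answer: yes

Derivation:
Step 1: wait(T2) -> count=1 queue=[] holders={T2}
Step 2: signal(T2) -> count=2 queue=[] holders={none}
Step 3: wait(T1) -> count=1 queue=[] holders={T1}
Step 4: wait(T2) -> count=0 queue=[] holders={T1,T2}
Step 5: signal(T2) -> count=1 queue=[] holders={T1}
Step 6: wait(T4) -> count=0 queue=[] holders={T1,T4}
Step 7: wait(T2) -> count=0 queue=[T2] holders={T1,T4}
Step 8: wait(T5) -> count=0 queue=[T2,T5] holders={T1,T4}
Step 9: signal(T1) -> count=0 queue=[T5] holders={T2,T4}
Step 10: wait(T3) -> count=0 queue=[T5,T3] holders={T2,T4}
Final holders: {T2,T4} -> T4 in holders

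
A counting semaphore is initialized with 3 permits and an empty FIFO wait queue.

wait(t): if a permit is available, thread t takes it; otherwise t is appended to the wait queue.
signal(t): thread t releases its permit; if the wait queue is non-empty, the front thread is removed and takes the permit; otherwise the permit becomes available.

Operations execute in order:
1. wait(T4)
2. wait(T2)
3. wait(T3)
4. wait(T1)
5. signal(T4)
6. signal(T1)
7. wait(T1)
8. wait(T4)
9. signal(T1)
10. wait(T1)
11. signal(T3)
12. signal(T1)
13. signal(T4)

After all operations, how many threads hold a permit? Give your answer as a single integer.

Answer: 1

Derivation:
Step 1: wait(T4) -> count=2 queue=[] holders={T4}
Step 2: wait(T2) -> count=1 queue=[] holders={T2,T4}
Step 3: wait(T3) -> count=0 queue=[] holders={T2,T3,T4}
Step 4: wait(T1) -> count=0 queue=[T1] holders={T2,T3,T4}
Step 5: signal(T4) -> count=0 queue=[] holders={T1,T2,T3}
Step 6: signal(T1) -> count=1 queue=[] holders={T2,T3}
Step 7: wait(T1) -> count=0 queue=[] holders={T1,T2,T3}
Step 8: wait(T4) -> count=0 queue=[T4] holders={T1,T2,T3}
Step 9: signal(T1) -> count=0 queue=[] holders={T2,T3,T4}
Step 10: wait(T1) -> count=0 queue=[T1] holders={T2,T3,T4}
Step 11: signal(T3) -> count=0 queue=[] holders={T1,T2,T4}
Step 12: signal(T1) -> count=1 queue=[] holders={T2,T4}
Step 13: signal(T4) -> count=2 queue=[] holders={T2}
Final holders: {T2} -> 1 thread(s)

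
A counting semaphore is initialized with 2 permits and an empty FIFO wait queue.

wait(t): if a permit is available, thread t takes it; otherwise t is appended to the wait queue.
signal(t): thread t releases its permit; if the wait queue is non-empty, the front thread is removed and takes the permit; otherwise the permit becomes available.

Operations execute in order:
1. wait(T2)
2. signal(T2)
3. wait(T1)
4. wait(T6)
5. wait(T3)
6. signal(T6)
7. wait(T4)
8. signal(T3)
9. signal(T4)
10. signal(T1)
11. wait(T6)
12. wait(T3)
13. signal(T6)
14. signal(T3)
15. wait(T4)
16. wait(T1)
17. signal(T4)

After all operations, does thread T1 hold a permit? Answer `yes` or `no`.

Answer: yes

Derivation:
Step 1: wait(T2) -> count=1 queue=[] holders={T2}
Step 2: signal(T2) -> count=2 queue=[] holders={none}
Step 3: wait(T1) -> count=1 queue=[] holders={T1}
Step 4: wait(T6) -> count=0 queue=[] holders={T1,T6}
Step 5: wait(T3) -> count=0 queue=[T3] holders={T1,T6}
Step 6: signal(T6) -> count=0 queue=[] holders={T1,T3}
Step 7: wait(T4) -> count=0 queue=[T4] holders={T1,T3}
Step 8: signal(T3) -> count=0 queue=[] holders={T1,T4}
Step 9: signal(T4) -> count=1 queue=[] holders={T1}
Step 10: signal(T1) -> count=2 queue=[] holders={none}
Step 11: wait(T6) -> count=1 queue=[] holders={T6}
Step 12: wait(T3) -> count=0 queue=[] holders={T3,T6}
Step 13: signal(T6) -> count=1 queue=[] holders={T3}
Step 14: signal(T3) -> count=2 queue=[] holders={none}
Step 15: wait(T4) -> count=1 queue=[] holders={T4}
Step 16: wait(T1) -> count=0 queue=[] holders={T1,T4}
Step 17: signal(T4) -> count=1 queue=[] holders={T1}
Final holders: {T1} -> T1 in holders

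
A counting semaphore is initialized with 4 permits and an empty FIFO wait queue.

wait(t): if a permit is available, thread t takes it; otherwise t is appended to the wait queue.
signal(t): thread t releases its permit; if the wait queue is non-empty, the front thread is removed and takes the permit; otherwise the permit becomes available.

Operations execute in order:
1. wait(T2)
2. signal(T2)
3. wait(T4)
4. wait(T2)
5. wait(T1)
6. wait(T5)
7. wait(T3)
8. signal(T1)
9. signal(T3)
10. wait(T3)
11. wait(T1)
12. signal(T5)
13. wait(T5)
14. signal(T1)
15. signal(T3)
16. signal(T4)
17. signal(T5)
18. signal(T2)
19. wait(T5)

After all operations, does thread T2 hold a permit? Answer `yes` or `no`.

Step 1: wait(T2) -> count=3 queue=[] holders={T2}
Step 2: signal(T2) -> count=4 queue=[] holders={none}
Step 3: wait(T4) -> count=3 queue=[] holders={T4}
Step 4: wait(T2) -> count=2 queue=[] holders={T2,T4}
Step 5: wait(T1) -> count=1 queue=[] holders={T1,T2,T4}
Step 6: wait(T5) -> count=0 queue=[] holders={T1,T2,T4,T5}
Step 7: wait(T3) -> count=0 queue=[T3] holders={T1,T2,T4,T5}
Step 8: signal(T1) -> count=0 queue=[] holders={T2,T3,T4,T5}
Step 9: signal(T3) -> count=1 queue=[] holders={T2,T4,T5}
Step 10: wait(T3) -> count=0 queue=[] holders={T2,T3,T4,T5}
Step 11: wait(T1) -> count=0 queue=[T1] holders={T2,T3,T4,T5}
Step 12: signal(T5) -> count=0 queue=[] holders={T1,T2,T3,T4}
Step 13: wait(T5) -> count=0 queue=[T5] holders={T1,T2,T3,T4}
Step 14: signal(T1) -> count=0 queue=[] holders={T2,T3,T4,T5}
Step 15: signal(T3) -> count=1 queue=[] holders={T2,T4,T5}
Step 16: signal(T4) -> count=2 queue=[] holders={T2,T5}
Step 17: signal(T5) -> count=3 queue=[] holders={T2}
Step 18: signal(T2) -> count=4 queue=[] holders={none}
Step 19: wait(T5) -> count=3 queue=[] holders={T5}
Final holders: {T5} -> T2 not in holders

Answer: no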